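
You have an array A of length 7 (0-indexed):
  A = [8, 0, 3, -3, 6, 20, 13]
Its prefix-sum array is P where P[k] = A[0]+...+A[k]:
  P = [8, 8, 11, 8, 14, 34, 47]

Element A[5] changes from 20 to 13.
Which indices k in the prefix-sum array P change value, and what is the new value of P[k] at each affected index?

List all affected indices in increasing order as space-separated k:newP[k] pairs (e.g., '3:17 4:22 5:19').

P[k] = A[0] + ... + A[k]
P[k] includes A[5] iff k >= 5
Affected indices: 5, 6, ..., 6; delta = -7
  P[5]: 34 + -7 = 27
  P[6]: 47 + -7 = 40

Answer: 5:27 6:40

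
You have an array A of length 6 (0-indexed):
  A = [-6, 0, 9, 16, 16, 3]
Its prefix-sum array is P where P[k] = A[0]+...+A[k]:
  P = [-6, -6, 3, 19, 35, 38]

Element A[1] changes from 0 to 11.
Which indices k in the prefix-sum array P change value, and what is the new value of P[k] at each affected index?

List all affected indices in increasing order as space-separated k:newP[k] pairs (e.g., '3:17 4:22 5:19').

Answer: 1:5 2:14 3:30 4:46 5:49

Derivation:
P[k] = A[0] + ... + A[k]
P[k] includes A[1] iff k >= 1
Affected indices: 1, 2, ..., 5; delta = 11
  P[1]: -6 + 11 = 5
  P[2]: 3 + 11 = 14
  P[3]: 19 + 11 = 30
  P[4]: 35 + 11 = 46
  P[5]: 38 + 11 = 49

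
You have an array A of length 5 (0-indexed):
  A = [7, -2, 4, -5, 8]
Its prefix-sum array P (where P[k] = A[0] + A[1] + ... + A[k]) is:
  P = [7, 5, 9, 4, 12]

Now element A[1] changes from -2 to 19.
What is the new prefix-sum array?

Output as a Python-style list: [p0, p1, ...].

Answer: [7, 26, 30, 25, 33]

Derivation:
Change: A[1] -2 -> 19, delta = 21
P[k] for k < 1: unchanged (A[1] not included)
P[k] for k >= 1: shift by delta = 21
  P[0] = 7 + 0 = 7
  P[1] = 5 + 21 = 26
  P[2] = 9 + 21 = 30
  P[3] = 4 + 21 = 25
  P[4] = 12 + 21 = 33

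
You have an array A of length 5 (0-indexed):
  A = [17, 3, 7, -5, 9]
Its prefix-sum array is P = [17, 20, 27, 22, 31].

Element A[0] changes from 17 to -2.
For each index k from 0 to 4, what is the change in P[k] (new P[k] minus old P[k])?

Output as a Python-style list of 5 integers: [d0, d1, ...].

Answer: [-19, -19, -19, -19, -19]

Derivation:
Element change: A[0] 17 -> -2, delta = -19
For k < 0: P[k] unchanged, delta_P[k] = 0
For k >= 0: P[k] shifts by exactly -19
Delta array: [-19, -19, -19, -19, -19]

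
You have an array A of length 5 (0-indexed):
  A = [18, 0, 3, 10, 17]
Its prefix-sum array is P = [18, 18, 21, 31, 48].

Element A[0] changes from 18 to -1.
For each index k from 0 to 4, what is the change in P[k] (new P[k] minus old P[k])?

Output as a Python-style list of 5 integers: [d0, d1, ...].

Element change: A[0] 18 -> -1, delta = -19
For k < 0: P[k] unchanged, delta_P[k] = 0
For k >= 0: P[k] shifts by exactly -19
Delta array: [-19, -19, -19, -19, -19]

Answer: [-19, -19, -19, -19, -19]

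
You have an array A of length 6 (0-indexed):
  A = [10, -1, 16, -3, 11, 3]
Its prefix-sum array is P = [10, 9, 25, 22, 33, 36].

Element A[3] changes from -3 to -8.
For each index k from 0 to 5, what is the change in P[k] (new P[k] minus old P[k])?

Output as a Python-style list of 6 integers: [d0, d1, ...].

Element change: A[3] -3 -> -8, delta = -5
For k < 3: P[k] unchanged, delta_P[k] = 0
For k >= 3: P[k] shifts by exactly -5
Delta array: [0, 0, 0, -5, -5, -5]

Answer: [0, 0, 0, -5, -5, -5]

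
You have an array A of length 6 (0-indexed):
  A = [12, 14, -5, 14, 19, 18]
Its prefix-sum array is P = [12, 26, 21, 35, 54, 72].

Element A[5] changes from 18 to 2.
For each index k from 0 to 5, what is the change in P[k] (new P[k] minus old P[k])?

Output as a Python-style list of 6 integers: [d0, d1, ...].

Element change: A[5] 18 -> 2, delta = -16
For k < 5: P[k] unchanged, delta_P[k] = 0
For k >= 5: P[k] shifts by exactly -16
Delta array: [0, 0, 0, 0, 0, -16]

Answer: [0, 0, 0, 0, 0, -16]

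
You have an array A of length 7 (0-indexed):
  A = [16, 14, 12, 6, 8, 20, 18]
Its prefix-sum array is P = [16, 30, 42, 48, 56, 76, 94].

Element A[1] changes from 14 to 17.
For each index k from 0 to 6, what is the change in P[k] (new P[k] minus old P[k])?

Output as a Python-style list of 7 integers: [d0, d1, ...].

Element change: A[1] 14 -> 17, delta = 3
For k < 1: P[k] unchanged, delta_P[k] = 0
For k >= 1: P[k] shifts by exactly 3
Delta array: [0, 3, 3, 3, 3, 3, 3]

Answer: [0, 3, 3, 3, 3, 3, 3]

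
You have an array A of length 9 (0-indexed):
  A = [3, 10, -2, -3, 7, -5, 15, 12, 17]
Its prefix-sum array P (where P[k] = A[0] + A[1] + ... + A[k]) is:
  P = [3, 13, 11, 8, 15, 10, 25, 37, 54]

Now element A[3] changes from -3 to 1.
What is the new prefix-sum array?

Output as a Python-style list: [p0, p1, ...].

Change: A[3] -3 -> 1, delta = 4
P[k] for k < 3: unchanged (A[3] not included)
P[k] for k >= 3: shift by delta = 4
  P[0] = 3 + 0 = 3
  P[1] = 13 + 0 = 13
  P[2] = 11 + 0 = 11
  P[3] = 8 + 4 = 12
  P[4] = 15 + 4 = 19
  P[5] = 10 + 4 = 14
  P[6] = 25 + 4 = 29
  P[7] = 37 + 4 = 41
  P[8] = 54 + 4 = 58

Answer: [3, 13, 11, 12, 19, 14, 29, 41, 58]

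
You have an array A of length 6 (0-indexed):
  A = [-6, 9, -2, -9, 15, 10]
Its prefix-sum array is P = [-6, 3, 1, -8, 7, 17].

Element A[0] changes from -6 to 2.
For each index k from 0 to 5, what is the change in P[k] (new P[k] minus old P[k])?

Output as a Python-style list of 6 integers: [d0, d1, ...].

Element change: A[0] -6 -> 2, delta = 8
For k < 0: P[k] unchanged, delta_P[k] = 0
For k >= 0: P[k] shifts by exactly 8
Delta array: [8, 8, 8, 8, 8, 8]

Answer: [8, 8, 8, 8, 8, 8]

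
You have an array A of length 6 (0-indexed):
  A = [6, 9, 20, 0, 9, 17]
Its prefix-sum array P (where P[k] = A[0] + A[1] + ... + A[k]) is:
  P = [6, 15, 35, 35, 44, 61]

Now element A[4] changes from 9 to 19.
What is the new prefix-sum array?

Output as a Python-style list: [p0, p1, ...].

Change: A[4] 9 -> 19, delta = 10
P[k] for k < 4: unchanged (A[4] not included)
P[k] for k >= 4: shift by delta = 10
  P[0] = 6 + 0 = 6
  P[1] = 15 + 0 = 15
  P[2] = 35 + 0 = 35
  P[3] = 35 + 0 = 35
  P[4] = 44 + 10 = 54
  P[5] = 61 + 10 = 71

Answer: [6, 15, 35, 35, 54, 71]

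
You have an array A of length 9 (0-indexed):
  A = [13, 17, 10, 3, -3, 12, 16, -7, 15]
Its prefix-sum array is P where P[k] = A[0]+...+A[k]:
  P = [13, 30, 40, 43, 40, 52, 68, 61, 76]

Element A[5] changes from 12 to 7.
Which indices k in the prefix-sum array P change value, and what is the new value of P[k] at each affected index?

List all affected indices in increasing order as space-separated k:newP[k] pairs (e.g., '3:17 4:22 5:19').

P[k] = A[0] + ... + A[k]
P[k] includes A[5] iff k >= 5
Affected indices: 5, 6, ..., 8; delta = -5
  P[5]: 52 + -5 = 47
  P[6]: 68 + -5 = 63
  P[7]: 61 + -5 = 56
  P[8]: 76 + -5 = 71

Answer: 5:47 6:63 7:56 8:71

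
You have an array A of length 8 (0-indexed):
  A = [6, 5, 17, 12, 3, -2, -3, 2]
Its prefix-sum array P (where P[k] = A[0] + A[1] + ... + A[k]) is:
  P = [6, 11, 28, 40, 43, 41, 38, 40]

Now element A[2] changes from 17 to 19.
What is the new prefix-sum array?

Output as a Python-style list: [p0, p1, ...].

Change: A[2] 17 -> 19, delta = 2
P[k] for k < 2: unchanged (A[2] not included)
P[k] for k >= 2: shift by delta = 2
  P[0] = 6 + 0 = 6
  P[1] = 11 + 0 = 11
  P[2] = 28 + 2 = 30
  P[3] = 40 + 2 = 42
  P[4] = 43 + 2 = 45
  P[5] = 41 + 2 = 43
  P[6] = 38 + 2 = 40
  P[7] = 40 + 2 = 42

Answer: [6, 11, 30, 42, 45, 43, 40, 42]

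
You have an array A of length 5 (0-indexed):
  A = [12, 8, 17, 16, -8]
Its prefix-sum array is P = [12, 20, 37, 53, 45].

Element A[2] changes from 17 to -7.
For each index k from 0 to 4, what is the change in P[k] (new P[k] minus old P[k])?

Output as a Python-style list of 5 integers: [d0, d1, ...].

Answer: [0, 0, -24, -24, -24]

Derivation:
Element change: A[2] 17 -> -7, delta = -24
For k < 2: P[k] unchanged, delta_P[k] = 0
For k >= 2: P[k] shifts by exactly -24
Delta array: [0, 0, -24, -24, -24]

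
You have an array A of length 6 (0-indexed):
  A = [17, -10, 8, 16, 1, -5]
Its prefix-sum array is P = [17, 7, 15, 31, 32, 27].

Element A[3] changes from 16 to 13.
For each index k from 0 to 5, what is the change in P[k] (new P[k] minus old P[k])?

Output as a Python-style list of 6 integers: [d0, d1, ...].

Answer: [0, 0, 0, -3, -3, -3]

Derivation:
Element change: A[3] 16 -> 13, delta = -3
For k < 3: P[k] unchanged, delta_P[k] = 0
For k >= 3: P[k] shifts by exactly -3
Delta array: [0, 0, 0, -3, -3, -3]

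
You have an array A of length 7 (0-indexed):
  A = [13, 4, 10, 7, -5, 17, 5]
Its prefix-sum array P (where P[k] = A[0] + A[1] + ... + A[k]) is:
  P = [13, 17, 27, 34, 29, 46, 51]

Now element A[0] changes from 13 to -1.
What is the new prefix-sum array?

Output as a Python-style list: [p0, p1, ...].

Change: A[0] 13 -> -1, delta = -14
P[k] for k < 0: unchanged (A[0] not included)
P[k] for k >= 0: shift by delta = -14
  P[0] = 13 + -14 = -1
  P[1] = 17 + -14 = 3
  P[2] = 27 + -14 = 13
  P[3] = 34 + -14 = 20
  P[4] = 29 + -14 = 15
  P[5] = 46 + -14 = 32
  P[6] = 51 + -14 = 37

Answer: [-1, 3, 13, 20, 15, 32, 37]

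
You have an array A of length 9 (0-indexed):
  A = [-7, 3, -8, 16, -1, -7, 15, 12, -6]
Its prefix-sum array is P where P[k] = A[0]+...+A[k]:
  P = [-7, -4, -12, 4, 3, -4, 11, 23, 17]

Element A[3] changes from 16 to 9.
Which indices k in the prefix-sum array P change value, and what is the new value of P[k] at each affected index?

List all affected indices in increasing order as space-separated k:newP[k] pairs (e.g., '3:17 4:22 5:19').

Answer: 3:-3 4:-4 5:-11 6:4 7:16 8:10

Derivation:
P[k] = A[0] + ... + A[k]
P[k] includes A[3] iff k >= 3
Affected indices: 3, 4, ..., 8; delta = -7
  P[3]: 4 + -7 = -3
  P[4]: 3 + -7 = -4
  P[5]: -4 + -7 = -11
  P[6]: 11 + -7 = 4
  P[7]: 23 + -7 = 16
  P[8]: 17 + -7 = 10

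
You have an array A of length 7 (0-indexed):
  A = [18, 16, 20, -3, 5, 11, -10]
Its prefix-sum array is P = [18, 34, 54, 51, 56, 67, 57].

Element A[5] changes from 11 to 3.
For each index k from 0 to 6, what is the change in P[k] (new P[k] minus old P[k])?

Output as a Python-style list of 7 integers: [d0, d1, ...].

Element change: A[5] 11 -> 3, delta = -8
For k < 5: P[k] unchanged, delta_P[k] = 0
For k >= 5: P[k] shifts by exactly -8
Delta array: [0, 0, 0, 0, 0, -8, -8]

Answer: [0, 0, 0, 0, 0, -8, -8]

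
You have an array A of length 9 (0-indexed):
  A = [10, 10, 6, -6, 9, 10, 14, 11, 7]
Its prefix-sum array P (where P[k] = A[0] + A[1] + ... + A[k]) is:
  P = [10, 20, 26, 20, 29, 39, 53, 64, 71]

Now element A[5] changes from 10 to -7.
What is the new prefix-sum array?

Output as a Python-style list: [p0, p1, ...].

Answer: [10, 20, 26, 20, 29, 22, 36, 47, 54]

Derivation:
Change: A[5] 10 -> -7, delta = -17
P[k] for k < 5: unchanged (A[5] not included)
P[k] for k >= 5: shift by delta = -17
  P[0] = 10 + 0 = 10
  P[1] = 20 + 0 = 20
  P[2] = 26 + 0 = 26
  P[3] = 20 + 0 = 20
  P[4] = 29 + 0 = 29
  P[5] = 39 + -17 = 22
  P[6] = 53 + -17 = 36
  P[7] = 64 + -17 = 47
  P[8] = 71 + -17 = 54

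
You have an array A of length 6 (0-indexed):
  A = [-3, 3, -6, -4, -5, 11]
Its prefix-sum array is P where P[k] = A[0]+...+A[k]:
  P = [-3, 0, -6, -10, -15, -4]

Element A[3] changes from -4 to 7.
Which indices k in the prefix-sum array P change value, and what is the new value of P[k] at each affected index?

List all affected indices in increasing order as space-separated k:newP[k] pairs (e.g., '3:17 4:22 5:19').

P[k] = A[0] + ... + A[k]
P[k] includes A[3] iff k >= 3
Affected indices: 3, 4, ..., 5; delta = 11
  P[3]: -10 + 11 = 1
  P[4]: -15 + 11 = -4
  P[5]: -4 + 11 = 7

Answer: 3:1 4:-4 5:7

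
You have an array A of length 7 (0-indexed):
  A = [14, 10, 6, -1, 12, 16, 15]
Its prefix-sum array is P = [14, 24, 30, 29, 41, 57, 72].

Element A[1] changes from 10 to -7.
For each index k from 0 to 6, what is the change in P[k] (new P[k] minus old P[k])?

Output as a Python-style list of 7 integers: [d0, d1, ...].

Element change: A[1] 10 -> -7, delta = -17
For k < 1: P[k] unchanged, delta_P[k] = 0
For k >= 1: P[k] shifts by exactly -17
Delta array: [0, -17, -17, -17, -17, -17, -17]

Answer: [0, -17, -17, -17, -17, -17, -17]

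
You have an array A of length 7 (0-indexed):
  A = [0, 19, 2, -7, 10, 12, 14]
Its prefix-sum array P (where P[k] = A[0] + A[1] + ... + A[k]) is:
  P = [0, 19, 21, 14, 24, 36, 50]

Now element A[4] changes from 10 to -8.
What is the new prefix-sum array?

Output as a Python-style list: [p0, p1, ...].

Answer: [0, 19, 21, 14, 6, 18, 32]

Derivation:
Change: A[4] 10 -> -8, delta = -18
P[k] for k < 4: unchanged (A[4] not included)
P[k] for k >= 4: shift by delta = -18
  P[0] = 0 + 0 = 0
  P[1] = 19 + 0 = 19
  P[2] = 21 + 0 = 21
  P[3] = 14 + 0 = 14
  P[4] = 24 + -18 = 6
  P[5] = 36 + -18 = 18
  P[6] = 50 + -18 = 32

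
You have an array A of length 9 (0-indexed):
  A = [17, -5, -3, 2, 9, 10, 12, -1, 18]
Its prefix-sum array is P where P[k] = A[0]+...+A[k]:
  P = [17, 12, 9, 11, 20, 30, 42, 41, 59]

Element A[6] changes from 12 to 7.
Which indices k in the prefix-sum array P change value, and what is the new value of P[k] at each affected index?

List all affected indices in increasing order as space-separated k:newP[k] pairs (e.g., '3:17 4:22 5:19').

Answer: 6:37 7:36 8:54

Derivation:
P[k] = A[0] + ... + A[k]
P[k] includes A[6] iff k >= 6
Affected indices: 6, 7, ..., 8; delta = -5
  P[6]: 42 + -5 = 37
  P[7]: 41 + -5 = 36
  P[8]: 59 + -5 = 54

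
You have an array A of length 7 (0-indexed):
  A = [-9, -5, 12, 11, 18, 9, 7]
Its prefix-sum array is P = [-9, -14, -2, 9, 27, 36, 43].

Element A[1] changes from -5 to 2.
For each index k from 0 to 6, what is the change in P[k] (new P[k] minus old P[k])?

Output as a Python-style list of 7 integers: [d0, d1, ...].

Element change: A[1] -5 -> 2, delta = 7
For k < 1: P[k] unchanged, delta_P[k] = 0
For k >= 1: P[k] shifts by exactly 7
Delta array: [0, 7, 7, 7, 7, 7, 7]

Answer: [0, 7, 7, 7, 7, 7, 7]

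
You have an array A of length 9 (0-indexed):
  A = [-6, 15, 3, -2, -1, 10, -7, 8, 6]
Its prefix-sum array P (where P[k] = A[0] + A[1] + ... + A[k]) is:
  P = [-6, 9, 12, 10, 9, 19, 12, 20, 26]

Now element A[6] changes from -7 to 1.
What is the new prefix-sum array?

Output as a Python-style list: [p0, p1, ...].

Answer: [-6, 9, 12, 10, 9, 19, 20, 28, 34]

Derivation:
Change: A[6] -7 -> 1, delta = 8
P[k] for k < 6: unchanged (A[6] not included)
P[k] for k >= 6: shift by delta = 8
  P[0] = -6 + 0 = -6
  P[1] = 9 + 0 = 9
  P[2] = 12 + 0 = 12
  P[3] = 10 + 0 = 10
  P[4] = 9 + 0 = 9
  P[5] = 19 + 0 = 19
  P[6] = 12 + 8 = 20
  P[7] = 20 + 8 = 28
  P[8] = 26 + 8 = 34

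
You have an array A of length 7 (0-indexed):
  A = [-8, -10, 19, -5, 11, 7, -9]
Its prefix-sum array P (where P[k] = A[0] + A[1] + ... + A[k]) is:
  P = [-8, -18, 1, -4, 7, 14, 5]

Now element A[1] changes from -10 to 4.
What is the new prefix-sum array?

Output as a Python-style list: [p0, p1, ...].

Change: A[1] -10 -> 4, delta = 14
P[k] for k < 1: unchanged (A[1] not included)
P[k] for k >= 1: shift by delta = 14
  P[0] = -8 + 0 = -8
  P[1] = -18 + 14 = -4
  P[2] = 1 + 14 = 15
  P[3] = -4 + 14 = 10
  P[4] = 7 + 14 = 21
  P[5] = 14 + 14 = 28
  P[6] = 5 + 14 = 19

Answer: [-8, -4, 15, 10, 21, 28, 19]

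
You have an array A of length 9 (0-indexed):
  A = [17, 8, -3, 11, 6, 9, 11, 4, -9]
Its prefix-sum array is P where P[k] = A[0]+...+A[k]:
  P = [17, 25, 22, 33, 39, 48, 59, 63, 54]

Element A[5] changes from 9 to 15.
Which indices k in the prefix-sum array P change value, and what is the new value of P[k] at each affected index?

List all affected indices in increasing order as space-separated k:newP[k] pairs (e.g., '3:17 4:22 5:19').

Answer: 5:54 6:65 7:69 8:60

Derivation:
P[k] = A[0] + ... + A[k]
P[k] includes A[5] iff k >= 5
Affected indices: 5, 6, ..., 8; delta = 6
  P[5]: 48 + 6 = 54
  P[6]: 59 + 6 = 65
  P[7]: 63 + 6 = 69
  P[8]: 54 + 6 = 60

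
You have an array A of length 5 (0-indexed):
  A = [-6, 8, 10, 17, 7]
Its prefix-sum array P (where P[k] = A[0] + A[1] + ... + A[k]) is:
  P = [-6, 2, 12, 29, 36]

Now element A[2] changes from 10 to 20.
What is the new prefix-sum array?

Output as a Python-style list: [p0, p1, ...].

Answer: [-6, 2, 22, 39, 46]

Derivation:
Change: A[2] 10 -> 20, delta = 10
P[k] for k < 2: unchanged (A[2] not included)
P[k] for k >= 2: shift by delta = 10
  P[0] = -6 + 0 = -6
  P[1] = 2 + 0 = 2
  P[2] = 12 + 10 = 22
  P[3] = 29 + 10 = 39
  P[4] = 36 + 10 = 46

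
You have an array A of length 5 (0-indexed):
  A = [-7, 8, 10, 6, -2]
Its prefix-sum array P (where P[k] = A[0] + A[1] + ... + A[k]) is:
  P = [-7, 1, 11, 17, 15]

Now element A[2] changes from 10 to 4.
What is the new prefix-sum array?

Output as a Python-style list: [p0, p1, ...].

Answer: [-7, 1, 5, 11, 9]

Derivation:
Change: A[2] 10 -> 4, delta = -6
P[k] for k < 2: unchanged (A[2] not included)
P[k] for k >= 2: shift by delta = -6
  P[0] = -7 + 0 = -7
  P[1] = 1 + 0 = 1
  P[2] = 11 + -6 = 5
  P[3] = 17 + -6 = 11
  P[4] = 15 + -6 = 9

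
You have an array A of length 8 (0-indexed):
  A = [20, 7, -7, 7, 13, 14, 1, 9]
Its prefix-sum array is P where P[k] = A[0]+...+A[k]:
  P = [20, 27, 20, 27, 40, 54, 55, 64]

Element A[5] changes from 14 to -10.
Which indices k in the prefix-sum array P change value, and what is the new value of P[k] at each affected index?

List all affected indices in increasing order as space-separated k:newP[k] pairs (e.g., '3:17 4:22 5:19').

Answer: 5:30 6:31 7:40

Derivation:
P[k] = A[0] + ... + A[k]
P[k] includes A[5] iff k >= 5
Affected indices: 5, 6, ..., 7; delta = -24
  P[5]: 54 + -24 = 30
  P[6]: 55 + -24 = 31
  P[7]: 64 + -24 = 40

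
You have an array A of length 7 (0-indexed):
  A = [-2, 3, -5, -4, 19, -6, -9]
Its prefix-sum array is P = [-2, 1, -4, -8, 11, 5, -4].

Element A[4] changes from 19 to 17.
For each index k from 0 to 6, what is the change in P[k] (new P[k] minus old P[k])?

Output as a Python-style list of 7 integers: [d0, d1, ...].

Answer: [0, 0, 0, 0, -2, -2, -2]

Derivation:
Element change: A[4] 19 -> 17, delta = -2
For k < 4: P[k] unchanged, delta_P[k] = 0
For k >= 4: P[k] shifts by exactly -2
Delta array: [0, 0, 0, 0, -2, -2, -2]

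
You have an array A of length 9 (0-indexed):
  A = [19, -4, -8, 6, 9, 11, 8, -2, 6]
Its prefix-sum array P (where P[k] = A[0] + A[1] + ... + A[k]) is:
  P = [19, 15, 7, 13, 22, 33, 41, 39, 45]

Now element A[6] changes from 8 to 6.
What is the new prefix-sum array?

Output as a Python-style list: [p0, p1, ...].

Answer: [19, 15, 7, 13, 22, 33, 39, 37, 43]

Derivation:
Change: A[6] 8 -> 6, delta = -2
P[k] for k < 6: unchanged (A[6] not included)
P[k] for k >= 6: shift by delta = -2
  P[0] = 19 + 0 = 19
  P[1] = 15 + 0 = 15
  P[2] = 7 + 0 = 7
  P[3] = 13 + 0 = 13
  P[4] = 22 + 0 = 22
  P[5] = 33 + 0 = 33
  P[6] = 41 + -2 = 39
  P[7] = 39 + -2 = 37
  P[8] = 45 + -2 = 43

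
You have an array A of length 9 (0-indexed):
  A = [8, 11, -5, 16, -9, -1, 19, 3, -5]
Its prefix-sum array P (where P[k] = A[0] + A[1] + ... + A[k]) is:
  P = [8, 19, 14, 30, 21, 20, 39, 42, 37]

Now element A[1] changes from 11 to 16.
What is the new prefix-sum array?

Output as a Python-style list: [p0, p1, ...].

Change: A[1] 11 -> 16, delta = 5
P[k] for k < 1: unchanged (A[1] not included)
P[k] for k >= 1: shift by delta = 5
  P[0] = 8 + 0 = 8
  P[1] = 19 + 5 = 24
  P[2] = 14 + 5 = 19
  P[3] = 30 + 5 = 35
  P[4] = 21 + 5 = 26
  P[5] = 20 + 5 = 25
  P[6] = 39 + 5 = 44
  P[7] = 42 + 5 = 47
  P[8] = 37 + 5 = 42

Answer: [8, 24, 19, 35, 26, 25, 44, 47, 42]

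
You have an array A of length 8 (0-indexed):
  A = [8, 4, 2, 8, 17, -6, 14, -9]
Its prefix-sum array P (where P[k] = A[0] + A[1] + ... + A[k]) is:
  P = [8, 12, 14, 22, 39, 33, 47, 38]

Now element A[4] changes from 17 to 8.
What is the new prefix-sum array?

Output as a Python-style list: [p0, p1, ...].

Answer: [8, 12, 14, 22, 30, 24, 38, 29]

Derivation:
Change: A[4] 17 -> 8, delta = -9
P[k] for k < 4: unchanged (A[4] not included)
P[k] for k >= 4: shift by delta = -9
  P[0] = 8 + 0 = 8
  P[1] = 12 + 0 = 12
  P[2] = 14 + 0 = 14
  P[3] = 22 + 0 = 22
  P[4] = 39 + -9 = 30
  P[5] = 33 + -9 = 24
  P[6] = 47 + -9 = 38
  P[7] = 38 + -9 = 29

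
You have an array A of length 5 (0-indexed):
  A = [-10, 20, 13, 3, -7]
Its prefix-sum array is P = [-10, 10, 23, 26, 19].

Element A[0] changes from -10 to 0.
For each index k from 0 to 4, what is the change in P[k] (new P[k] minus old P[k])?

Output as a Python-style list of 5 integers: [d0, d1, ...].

Element change: A[0] -10 -> 0, delta = 10
For k < 0: P[k] unchanged, delta_P[k] = 0
For k >= 0: P[k] shifts by exactly 10
Delta array: [10, 10, 10, 10, 10]

Answer: [10, 10, 10, 10, 10]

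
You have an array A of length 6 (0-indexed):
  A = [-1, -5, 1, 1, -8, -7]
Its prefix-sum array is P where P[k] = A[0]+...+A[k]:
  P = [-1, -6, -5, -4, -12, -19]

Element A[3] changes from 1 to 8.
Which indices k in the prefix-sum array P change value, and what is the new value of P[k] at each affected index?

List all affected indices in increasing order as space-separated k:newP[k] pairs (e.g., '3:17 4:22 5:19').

Answer: 3:3 4:-5 5:-12

Derivation:
P[k] = A[0] + ... + A[k]
P[k] includes A[3] iff k >= 3
Affected indices: 3, 4, ..., 5; delta = 7
  P[3]: -4 + 7 = 3
  P[4]: -12 + 7 = -5
  P[5]: -19 + 7 = -12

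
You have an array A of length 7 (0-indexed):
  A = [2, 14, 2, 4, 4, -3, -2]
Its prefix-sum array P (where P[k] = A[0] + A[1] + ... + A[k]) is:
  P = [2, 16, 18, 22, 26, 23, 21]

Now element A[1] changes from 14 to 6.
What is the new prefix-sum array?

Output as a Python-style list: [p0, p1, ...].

Answer: [2, 8, 10, 14, 18, 15, 13]

Derivation:
Change: A[1] 14 -> 6, delta = -8
P[k] for k < 1: unchanged (A[1] not included)
P[k] for k >= 1: shift by delta = -8
  P[0] = 2 + 0 = 2
  P[1] = 16 + -8 = 8
  P[2] = 18 + -8 = 10
  P[3] = 22 + -8 = 14
  P[4] = 26 + -8 = 18
  P[5] = 23 + -8 = 15
  P[6] = 21 + -8 = 13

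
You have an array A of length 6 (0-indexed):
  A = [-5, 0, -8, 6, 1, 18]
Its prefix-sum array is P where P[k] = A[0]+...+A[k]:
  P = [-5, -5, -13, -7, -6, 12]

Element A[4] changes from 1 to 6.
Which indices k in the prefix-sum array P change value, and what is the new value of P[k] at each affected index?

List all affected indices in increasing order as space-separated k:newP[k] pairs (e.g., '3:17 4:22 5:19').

P[k] = A[0] + ... + A[k]
P[k] includes A[4] iff k >= 4
Affected indices: 4, 5, ..., 5; delta = 5
  P[4]: -6 + 5 = -1
  P[5]: 12 + 5 = 17

Answer: 4:-1 5:17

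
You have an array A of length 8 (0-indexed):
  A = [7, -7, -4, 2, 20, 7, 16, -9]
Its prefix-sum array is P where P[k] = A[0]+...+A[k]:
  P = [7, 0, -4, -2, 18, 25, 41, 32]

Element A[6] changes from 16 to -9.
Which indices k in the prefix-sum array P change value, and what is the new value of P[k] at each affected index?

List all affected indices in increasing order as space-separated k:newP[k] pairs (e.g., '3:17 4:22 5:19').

P[k] = A[0] + ... + A[k]
P[k] includes A[6] iff k >= 6
Affected indices: 6, 7, ..., 7; delta = -25
  P[6]: 41 + -25 = 16
  P[7]: 32 + -25 = 7

Answer: 6:16 7:7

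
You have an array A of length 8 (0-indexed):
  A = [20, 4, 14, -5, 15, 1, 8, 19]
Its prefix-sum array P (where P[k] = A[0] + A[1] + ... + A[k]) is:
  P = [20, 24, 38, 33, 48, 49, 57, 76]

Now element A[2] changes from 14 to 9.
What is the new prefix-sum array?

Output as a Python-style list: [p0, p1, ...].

Change: A[2] 14 -> 9, delta = -5
P[k] for k < 2: unchanged (A[2] not included)
P[k] for k >= 2: shift by delta = -5
  P[0] = 20 + 0 = 20
  P[1] = 24 + 0 = 24
  P[2] = 38 + -5 = 33
  P[3] = 33 + -5 = 28
  P[4] = 48 + -5 = 43
  P[5] = 49 + -5 = 44
  P[6] = 57 + -5 = 52
  P[7] = 76 + -5 = 71

Answer: [20, 24, 33, 28, 43, 44, 52, 71]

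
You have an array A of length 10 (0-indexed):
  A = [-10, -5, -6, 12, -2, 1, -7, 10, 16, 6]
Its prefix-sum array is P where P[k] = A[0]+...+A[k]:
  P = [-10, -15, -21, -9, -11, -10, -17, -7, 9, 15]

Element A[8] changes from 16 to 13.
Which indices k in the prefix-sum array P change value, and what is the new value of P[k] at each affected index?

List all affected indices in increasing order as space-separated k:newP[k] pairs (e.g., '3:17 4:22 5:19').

P[k] = A[0] + ... + A[k]
P[k] includes A[8] iff k >= 8
Affected indices: 8, 9, ..., 9; delta = -3
  P[8]: 9 + -3 = 6
  P[9]: 15 + -3 = 12

Answer: 8:6 9:12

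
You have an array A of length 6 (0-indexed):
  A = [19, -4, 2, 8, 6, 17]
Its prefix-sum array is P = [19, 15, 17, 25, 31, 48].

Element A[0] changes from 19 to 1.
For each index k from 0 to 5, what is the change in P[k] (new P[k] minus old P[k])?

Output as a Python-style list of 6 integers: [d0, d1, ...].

Answer: [-18, -18, -18, -18, -18, -18]

Derivation:
Element change: A[0] 19 -> 1, delta = -18
For k < 0: P[k] unchanged, delta_P[k] = 0
For k >= 0: P[k] shifts by exactly -18
Delta array: [-18, -18, -18, -18, -18, -18]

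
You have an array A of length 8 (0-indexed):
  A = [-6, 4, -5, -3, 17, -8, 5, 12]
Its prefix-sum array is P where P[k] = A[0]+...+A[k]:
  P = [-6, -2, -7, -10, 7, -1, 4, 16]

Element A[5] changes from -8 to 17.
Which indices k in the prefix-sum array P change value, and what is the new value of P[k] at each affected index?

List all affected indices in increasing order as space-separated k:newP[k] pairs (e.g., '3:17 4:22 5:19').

Answer: 5:24 6:29 7:41

Derivation:
P[k] = A[0] + ... + A[k]
P[k] includes A[5] iff k >= 5
Affected indices: 5, 6, ..., 7; delta = 25
  P[5]: -1 + 25 = 24
  P[6]: 4 + 25 = 29
  P[7]: 16 + 25 = 41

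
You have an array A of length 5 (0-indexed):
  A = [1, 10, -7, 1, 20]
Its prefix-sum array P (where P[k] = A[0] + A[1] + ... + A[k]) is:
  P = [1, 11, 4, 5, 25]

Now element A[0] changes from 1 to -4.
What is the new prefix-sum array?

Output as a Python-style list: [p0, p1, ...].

Change: A[0] 1 -> -4, delta = -5
P[k] for k < 0: unchanged (A[0] not included)
P[k] for k >= 0: shift by delta = -5
  P[0] = 1 + -5 = -4
  P[1] = 11 + -5 = 6
  P[2] = 4 + -5 = -1
  P[3] = 5 + -5 = 0
  P[4] = 25 + -5 = 20

Answer: [-4, 6, -1, 0, 20]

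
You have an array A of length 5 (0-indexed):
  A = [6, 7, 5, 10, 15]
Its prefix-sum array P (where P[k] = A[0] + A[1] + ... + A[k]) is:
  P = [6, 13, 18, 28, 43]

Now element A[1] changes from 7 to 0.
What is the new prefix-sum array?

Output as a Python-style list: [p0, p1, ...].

Answer: [6, 6, 11, 21, 36]

Derivation:
Change: A[1] 7 -> 0, delta = -7
P[k] for k < 1: unchanged (A[1] not included)
P[k] for k >= 1: shift by delta = -7
  P[0] = 6 + 0 = 6
  P[1] = 13 + -7 = 6
  P[2] = 18 + -7 = 11
  P[3] = 28 + -7 = 21
  P[4] = 43 + -7 = 36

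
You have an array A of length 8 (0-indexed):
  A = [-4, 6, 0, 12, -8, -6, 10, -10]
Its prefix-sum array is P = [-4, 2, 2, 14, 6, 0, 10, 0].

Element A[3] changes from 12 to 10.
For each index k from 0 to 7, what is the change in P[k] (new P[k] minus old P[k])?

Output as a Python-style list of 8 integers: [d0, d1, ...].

Answer: [0, 0, 0, -2, -2, -2, -2, -2]

Derivation:
Element change: A[3] 12 -> 10, delta = -2
For k < 3: P[k] unchanged, delta_P[k] = 0
For k >= 3: P[k] shifts by exactly -2
Delta array: [0, 0, 0, -2, -2, -2, -2, -2]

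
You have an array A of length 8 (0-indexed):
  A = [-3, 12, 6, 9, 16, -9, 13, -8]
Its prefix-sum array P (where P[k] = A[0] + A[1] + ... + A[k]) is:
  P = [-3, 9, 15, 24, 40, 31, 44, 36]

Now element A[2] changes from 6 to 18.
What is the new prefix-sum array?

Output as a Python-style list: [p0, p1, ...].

Change: A[2] 6 -> 18, delta = 12
P[k] for k < 2: unchanged (A[2] not included)
P[k] for k >= 2: shift by delta = 12
  P[0] = -3 + 0 = -3
  P[1] = 9 + 0 = 9
  P[2] = 15 + 12 = 27
  P[3] = 24 + 12 = 36
  P[4] = 40 + 12 = 52
  P[5] = 31 + 12 = 43
  P[6] = 44 + 12 = 56
  P[7] = 36 + 12 = 48

Answer: [-3, 9, 27, 36, 52, 43, 56, 48]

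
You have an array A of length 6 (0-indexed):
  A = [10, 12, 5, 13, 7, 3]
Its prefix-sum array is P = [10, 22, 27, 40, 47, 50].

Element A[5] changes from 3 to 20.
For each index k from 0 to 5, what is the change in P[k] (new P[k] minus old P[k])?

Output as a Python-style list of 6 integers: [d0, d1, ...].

Answer: [0, 0, 0, 0, 0, 17]

Derivation:
Element change: A[5] 3 -> 20, delta = 17
For k < 5: P[k] unchanged, delta_P[k] = 0
For k >= 5: P[k] shifts by exactly 17
Delta array: [0, 0, 0, 0, 0, 17]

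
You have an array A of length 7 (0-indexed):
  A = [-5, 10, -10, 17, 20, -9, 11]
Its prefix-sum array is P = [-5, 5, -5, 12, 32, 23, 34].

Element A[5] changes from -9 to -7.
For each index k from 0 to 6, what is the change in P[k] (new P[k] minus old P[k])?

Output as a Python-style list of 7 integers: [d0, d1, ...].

Element change: A[5] -9 -> -7, delta = 2
For k < 5: P[k] unchanged, delta_P[k] = 0
For k >= 5: P[k] shifts by exactly 2
Delta array: [0, 0, 0, 0, 0, 2, 2]

Answer: [0, 0, 0, 0, 0, 2, 2]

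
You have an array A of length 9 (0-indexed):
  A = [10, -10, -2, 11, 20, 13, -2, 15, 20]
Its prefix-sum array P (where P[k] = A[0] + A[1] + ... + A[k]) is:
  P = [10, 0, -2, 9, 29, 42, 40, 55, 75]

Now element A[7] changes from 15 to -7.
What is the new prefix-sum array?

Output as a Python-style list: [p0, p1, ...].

Answer: [10, 0, -2, 9, 29, 42, 40, 33, 53]

Derivation:
Change: A[7] 15 -> -7, delta = -22
P[k] for k < 7: unchanged (A[7] not included)
P[k] for k >= 7: shift by delta = -22
  P[0] = 10 + 0 = 10
  P[1] = 0 + 0 = 0
  P[2] = -2 + 0 = -2
  P[3] = 9 + 0 = 9
  P[4] = 29 + 0 = 29
  P[5] = 42 + 0 = 42
  P[6] = 40 + 0 = 40
  P[7] = 55 + -22 = 33
  P[8] = 75 + -22 = 53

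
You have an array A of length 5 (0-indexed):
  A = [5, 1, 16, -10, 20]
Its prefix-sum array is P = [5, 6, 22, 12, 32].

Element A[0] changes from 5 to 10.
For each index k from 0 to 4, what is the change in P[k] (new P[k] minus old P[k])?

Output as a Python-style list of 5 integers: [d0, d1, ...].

Answer: [5, 5, 5, 5, 5]

Derivation:
Element change: A[0] 5 -> 10, delta = 5
For k < 0: P[k] unchanged, delta_P[k] = 0
For k >= 0: P[k] shifts by exactly 5
Delta array: [5, 5, 5, 5, 5]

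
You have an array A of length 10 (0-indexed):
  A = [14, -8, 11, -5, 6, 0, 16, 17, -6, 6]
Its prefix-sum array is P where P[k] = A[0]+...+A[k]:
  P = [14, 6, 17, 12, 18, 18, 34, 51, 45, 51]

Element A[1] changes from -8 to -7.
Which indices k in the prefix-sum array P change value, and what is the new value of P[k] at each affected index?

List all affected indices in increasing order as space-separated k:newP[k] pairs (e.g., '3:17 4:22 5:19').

Answer: 1:7 2:18 3:13 4:19 5:19 6:35 7:52 8:46 9:52

Derivation:
P[k] = A[0] + ... + A[k]
P[k] includes A[1] iff k >= 1
Affected indices: 1, 2, ..., 9; delta = 1
  P[1]: 6 + 1 = 7
  P[2]: 17 + 1 = 18
  P[3]: 12 + 1 = 13
  P[4]: 18 + 1 = 19
  P[5]: 18 + 1 = 19
  P[6]: 34 + 1 = 35
  P[7]: 51 + 1 = 52
  P[8]: 45 + 1 = 46
  P[9]: 51 + 1 = 52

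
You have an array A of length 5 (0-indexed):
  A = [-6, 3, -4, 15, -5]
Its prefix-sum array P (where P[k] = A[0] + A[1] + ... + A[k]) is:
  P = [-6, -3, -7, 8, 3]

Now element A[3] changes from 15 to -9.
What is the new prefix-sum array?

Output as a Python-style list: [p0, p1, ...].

Answer: [-6, -3, -7, -16, -21]

Derivation:
Change: A[3] 15 -> -9, delta = -24
P[k] for k < 3: unchanged (A[3] not included)
P[k] for k >= 3: shift by delta = -24
  P[0] = -6 + 0 = -6
  P[1] = -3 + 0 = -3
  P[2] = -7 + 0 = -7
  P[3] = 8 + -24 = -16
  P[4] = 3 + -24 = -21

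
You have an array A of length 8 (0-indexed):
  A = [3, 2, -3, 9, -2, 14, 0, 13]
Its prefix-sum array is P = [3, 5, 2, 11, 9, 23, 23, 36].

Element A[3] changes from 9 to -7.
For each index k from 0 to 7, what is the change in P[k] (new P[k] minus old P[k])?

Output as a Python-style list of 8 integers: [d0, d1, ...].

Answer: [0, 0, 0, -16, -16, -16, -16, -16]

Derivation:
Element change: A[3] 9 -> -7, delta = -16
For k < 3: P[k] unchanged, delta_P[k] = 0
For k >= 3: P[k] shifts by exactly -16
Delta array: [0, 0, 0, -16, -16, -16, -16, -16]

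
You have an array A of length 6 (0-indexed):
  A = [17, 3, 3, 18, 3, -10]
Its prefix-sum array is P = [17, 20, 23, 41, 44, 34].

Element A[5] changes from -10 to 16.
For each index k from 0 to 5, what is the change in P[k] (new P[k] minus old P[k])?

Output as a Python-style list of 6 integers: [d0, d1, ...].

Answer: [0, 0, 0, 0, 0, 26]

Derivation:
Element change: A[5] -10 -> 16, delta = 26
For k < 5: P[k] unchanged, delta_P[k] = 0
For k >= 5: P[k] shifts by exactly 26
Delta array: [0, 0, 0, 0, 0, 26]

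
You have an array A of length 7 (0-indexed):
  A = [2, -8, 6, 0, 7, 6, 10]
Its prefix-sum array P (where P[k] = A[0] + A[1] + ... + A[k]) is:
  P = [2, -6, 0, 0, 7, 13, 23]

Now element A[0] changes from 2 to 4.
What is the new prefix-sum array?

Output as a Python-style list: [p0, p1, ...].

Answer: [4, -4, 2, 2, 9, 15, 25]

Derivation:
Change: A[0] 2 -> 4, delta = 2
P[k] for k < 0: unchanged (A[0] not included)
P[k] for k >= 0: shift by delta = 2
  P[0] = 2 + 2 = 4
  P[1] = -6 + 2 = -4
  P[2] = 0 + 2 = 2
  P[3] = 0 + 2 = 2
  P[4] = 7 + 2 = 9
  P[5] = 13 + 2 = 15
  P[6] = 23 + 2 = 25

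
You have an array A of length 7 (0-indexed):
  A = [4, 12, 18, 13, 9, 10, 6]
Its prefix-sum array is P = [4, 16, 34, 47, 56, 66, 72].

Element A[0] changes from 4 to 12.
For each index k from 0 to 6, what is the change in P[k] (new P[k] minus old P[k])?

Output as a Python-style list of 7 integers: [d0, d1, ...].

Element change: A[0] 4 -> 12, delta = 8
For k < 0: P[k] unchanged, delta_P[k] = 0
For k >= 0: P[k] shifts by exactly 8
Delta array: [8, 8, 8, 8, 8, 8, 8]

Answer: [8, 8, 8, 8, 8, 8, 8]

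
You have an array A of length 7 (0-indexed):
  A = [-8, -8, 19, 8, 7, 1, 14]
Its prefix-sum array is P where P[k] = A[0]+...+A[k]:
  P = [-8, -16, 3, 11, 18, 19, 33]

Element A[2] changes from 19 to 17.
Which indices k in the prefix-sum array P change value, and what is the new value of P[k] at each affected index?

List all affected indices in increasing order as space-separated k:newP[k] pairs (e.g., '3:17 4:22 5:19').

Answer: 2:1 3:9 4:16 5:17 6:31

Derivation:
P[k] = A[0] + ... + A[k]
P[k] includes A[2] iff k >= 2
Affected indices: 2, 3, ..., 6; delta = -2
  P[2]: 3 + -2 = 1
  P[3]: 11 + -2 = 9
  P[4]: 18 + -2 = 16
  P[5]: 19 + -2 = 17
  P[6]: 33 + -2 = 31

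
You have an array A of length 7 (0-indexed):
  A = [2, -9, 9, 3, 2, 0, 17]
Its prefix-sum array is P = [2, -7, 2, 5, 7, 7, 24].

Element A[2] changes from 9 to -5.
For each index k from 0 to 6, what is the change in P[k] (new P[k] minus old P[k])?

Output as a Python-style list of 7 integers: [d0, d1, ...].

Element change: A[2] 9 -> -5, delta = -14
For k < 2: P[k] unchanged, delta_P[k] = 0
For k >= 2: P[k] shifts by exactly -14
Delta array: [0, 0, -14, -14, -14, -14, -14]

Answer: [0, 0, -14, -14, -14, -14, -14]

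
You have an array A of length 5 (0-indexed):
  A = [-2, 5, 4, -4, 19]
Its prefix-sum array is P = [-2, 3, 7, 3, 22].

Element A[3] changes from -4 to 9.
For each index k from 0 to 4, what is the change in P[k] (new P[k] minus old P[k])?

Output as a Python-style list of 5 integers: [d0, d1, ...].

Answer: [0, 0, 0, 13, 13]

Derivation:
Element change: A[3] -4 -> 9, delta = 13
For k < 3: P[k] unchanged, delta_P[k] = 0
For k >= 3: P[k] shifts by exactly 13
Delta array: [0, 0, 0, 13, 13]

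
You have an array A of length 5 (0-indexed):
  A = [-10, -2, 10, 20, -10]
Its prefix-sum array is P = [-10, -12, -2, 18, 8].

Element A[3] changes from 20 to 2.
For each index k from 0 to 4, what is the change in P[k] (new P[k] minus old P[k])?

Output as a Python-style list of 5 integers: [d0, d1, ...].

Element change: A[3] 20 -> 2, delta = -18
For k < 3: P[k] unchanged, delta_P[k] = 0
For k >= 3: P[k] shifts by exactly -18
Delta array: [0, 0, 0, -18, -18]

Answer: [0, 0, 0, -18, -18]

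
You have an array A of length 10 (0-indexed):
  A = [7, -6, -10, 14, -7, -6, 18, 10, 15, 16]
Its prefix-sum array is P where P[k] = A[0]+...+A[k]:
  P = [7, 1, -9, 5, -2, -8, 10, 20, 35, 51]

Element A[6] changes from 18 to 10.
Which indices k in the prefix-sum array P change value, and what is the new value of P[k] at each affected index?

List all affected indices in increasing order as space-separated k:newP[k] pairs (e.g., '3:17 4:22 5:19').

P[k] = A[0] + ... + A[k]
P[k] includes A[6] iff k >= 6
Affected indices: 6, 7, ..., 9; delta = -8
  P[6]: 10 + -8 = 2
  P[7]: 20 + -8 = 12
  P[8]: 35 + -8 = 27
  P[9]: 51 + -8 = 43

Answer: 6:2 7:12 8:27 9:43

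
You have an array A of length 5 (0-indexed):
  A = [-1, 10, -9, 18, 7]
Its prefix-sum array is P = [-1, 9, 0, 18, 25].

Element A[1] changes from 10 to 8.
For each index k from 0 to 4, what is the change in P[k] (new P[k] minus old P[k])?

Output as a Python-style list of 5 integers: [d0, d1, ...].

Element change: A[1] 10 -> 8, delta = -2
For k < 1: P[k] unchanged, delta_P[k] = 0
For k >= 1: P[k] shifts by exactly -2
Delta array: [0, -2, -2, -2, -2]

Answer: [0, -2, -2, -2, -2]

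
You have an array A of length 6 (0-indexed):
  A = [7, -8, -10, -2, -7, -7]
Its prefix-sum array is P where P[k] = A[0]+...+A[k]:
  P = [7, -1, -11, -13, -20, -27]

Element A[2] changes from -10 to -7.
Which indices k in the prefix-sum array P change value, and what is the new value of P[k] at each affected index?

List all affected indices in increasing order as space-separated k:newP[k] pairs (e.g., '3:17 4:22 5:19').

Answer: 2:-8 3:-10 4:-17 5:-24

Derivation:
P[k] = A[0] + ... + A[k]
P[k] includes A[2] iff k >= 2
Affected indices: 2, 3, ..., 5; delta = 3
  P[2]: -11 + 3 = -8
  P[3]: -13 + 3 = -10
  P[4]: -20 + 3 = -17
  P[5]: -27 + 3 = -24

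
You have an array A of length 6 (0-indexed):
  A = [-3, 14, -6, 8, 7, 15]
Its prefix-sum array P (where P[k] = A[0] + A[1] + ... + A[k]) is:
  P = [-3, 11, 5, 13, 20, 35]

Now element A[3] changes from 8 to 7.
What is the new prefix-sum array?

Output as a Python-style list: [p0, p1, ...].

Answer: [-3, 11, 5, 12, 19, 34]

Derivation:
Change: A[3] 8 -> 7, delta = -1
P[k] for k < 3: unchanged (A[3] not included)
P[k] for k >= 3: shift by delta = -1
  P[0] = -3 + 0 = -3
  P[1] = 11 + 0 = 11
  P[2] = 5 + 0 = 5
  P[3] = 13 + -1 = 12
  P[4] = 20 + -1 = 19
  P[5] = 35 + -1 = 34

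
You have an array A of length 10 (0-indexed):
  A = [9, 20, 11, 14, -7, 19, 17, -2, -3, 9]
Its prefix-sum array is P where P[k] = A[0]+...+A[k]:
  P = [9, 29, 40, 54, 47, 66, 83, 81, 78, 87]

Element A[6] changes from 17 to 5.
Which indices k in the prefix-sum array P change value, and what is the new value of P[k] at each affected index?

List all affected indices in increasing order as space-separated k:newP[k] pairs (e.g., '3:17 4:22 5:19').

Answer: 6:71 7:69 8:66 9:75

Derivation:
P[k] = A[0] + ... + A[k]
P[k] includes A[6] iff k >= 6
Affected indices: 6, 7, ..., 9; delta = -12
  P[6]: 83 + -12 = 71
  P[7]: 81 + -12 = 69
  P[8]: 78 + -12 = 66
  P[9]: 87 + -12 = 75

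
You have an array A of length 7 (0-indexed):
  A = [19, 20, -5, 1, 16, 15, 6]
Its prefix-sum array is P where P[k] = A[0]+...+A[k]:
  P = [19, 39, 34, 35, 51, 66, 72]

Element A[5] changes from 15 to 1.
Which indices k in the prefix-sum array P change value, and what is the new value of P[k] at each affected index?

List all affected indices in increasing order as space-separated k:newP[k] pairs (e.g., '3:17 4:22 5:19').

P[k] = A[0] + ... + A[k]
P[k] includes A[5] iff k >= 5
Affected indices: 5, 6, ..., 6; delta = -14
  P[5]: 66 + -14 = 52
  P[6]: 72 + -14 = 58

Answer: 5:52 6:58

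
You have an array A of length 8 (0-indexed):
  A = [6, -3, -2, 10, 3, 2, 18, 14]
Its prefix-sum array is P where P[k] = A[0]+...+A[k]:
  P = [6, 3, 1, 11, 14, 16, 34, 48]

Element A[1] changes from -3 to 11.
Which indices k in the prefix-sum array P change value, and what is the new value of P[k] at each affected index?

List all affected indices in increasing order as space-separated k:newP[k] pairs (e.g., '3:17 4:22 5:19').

Answer: 1:17 2:15 3:25 4:28 5:30 6:48 7:62

Derivation:
P[k] = A[0] + ... + A[k]
P[k] includes A[1] iff k >= 1
Affected indices: 1, 2, ..., 7; delta = 14
  P[1]: 3 + 14 = 17
  P[2]: 1 + 14 = 15
  P[3]: 11 + 14 = 25
  P[4]: 14 + 14 = 28
  P[5]: 16 + 14 = 30
  P[6]: 34 + 14 = 48
  P[7]: 48 + 14 = 62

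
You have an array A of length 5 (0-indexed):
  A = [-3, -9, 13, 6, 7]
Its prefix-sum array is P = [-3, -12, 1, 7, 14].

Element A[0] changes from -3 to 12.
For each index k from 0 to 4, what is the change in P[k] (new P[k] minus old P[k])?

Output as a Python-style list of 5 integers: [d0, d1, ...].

Element change: A[0] -3 -> 12, delta = 15
For k < 0: P[k] unchanged, delta_P[k] = 0
For k >= 0: P[k] shifts by exactly 15
Delta array: [15, 15, 15, 15, 15]

Answer: [15, 15, 15, 15, 15]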